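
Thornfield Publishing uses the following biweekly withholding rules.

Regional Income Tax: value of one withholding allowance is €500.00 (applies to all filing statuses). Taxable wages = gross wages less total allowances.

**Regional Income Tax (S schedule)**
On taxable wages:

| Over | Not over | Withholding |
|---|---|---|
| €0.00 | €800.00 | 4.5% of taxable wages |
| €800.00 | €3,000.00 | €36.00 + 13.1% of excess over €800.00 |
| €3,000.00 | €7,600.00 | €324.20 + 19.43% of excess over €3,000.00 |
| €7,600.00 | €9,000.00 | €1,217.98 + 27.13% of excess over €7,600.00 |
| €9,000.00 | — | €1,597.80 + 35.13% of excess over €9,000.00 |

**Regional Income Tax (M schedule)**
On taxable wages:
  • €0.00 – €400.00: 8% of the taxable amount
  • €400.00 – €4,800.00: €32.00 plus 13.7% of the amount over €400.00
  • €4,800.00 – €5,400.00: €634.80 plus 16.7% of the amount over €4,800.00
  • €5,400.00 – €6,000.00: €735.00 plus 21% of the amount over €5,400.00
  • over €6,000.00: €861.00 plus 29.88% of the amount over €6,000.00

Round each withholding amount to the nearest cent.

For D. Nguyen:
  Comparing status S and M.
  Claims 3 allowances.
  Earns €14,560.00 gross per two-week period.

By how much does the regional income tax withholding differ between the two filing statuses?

€53.55

Regional Income Tax (S): taxable = €14,560.00 − 3×€500.00 = €13,060.00
  €1,597.80 + 35.13% × (€13,060.00 − €9,000.00) = €1,597.80 + 35.13% × €4,060.00 = €3,024.08
Regional Income Tax (M): taxable = €14,560.00 − 3×€500.00 = €13,060.00
  €861.00 + 29.88% × (€13,060.00 − €6,000.00) = €861.00 + 29.88% × €7,060.00 = €2,970.53
Difference: |€3,024.08 − €2,970.53| = €53.55 (higher under S)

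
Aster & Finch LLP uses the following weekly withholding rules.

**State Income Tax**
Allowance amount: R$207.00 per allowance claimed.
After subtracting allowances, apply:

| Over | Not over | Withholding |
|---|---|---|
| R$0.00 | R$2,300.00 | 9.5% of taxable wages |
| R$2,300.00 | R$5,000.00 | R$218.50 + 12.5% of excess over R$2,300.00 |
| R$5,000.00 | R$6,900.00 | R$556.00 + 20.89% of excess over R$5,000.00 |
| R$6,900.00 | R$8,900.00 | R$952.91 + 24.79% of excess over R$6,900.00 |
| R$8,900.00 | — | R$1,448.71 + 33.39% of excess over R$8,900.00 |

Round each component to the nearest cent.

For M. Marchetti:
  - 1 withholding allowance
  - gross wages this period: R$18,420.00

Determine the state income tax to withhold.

R$4,558.32

State Income Tax: taxable = R$18,420.00 − 1×R$207.00 = R$18,213.00
  R$1,448.71 + 33.39% × (R$18,213.00 − R$8,900.00) = R$1,448.71 + 33.39% × R$9,313.00 = R$4,558.32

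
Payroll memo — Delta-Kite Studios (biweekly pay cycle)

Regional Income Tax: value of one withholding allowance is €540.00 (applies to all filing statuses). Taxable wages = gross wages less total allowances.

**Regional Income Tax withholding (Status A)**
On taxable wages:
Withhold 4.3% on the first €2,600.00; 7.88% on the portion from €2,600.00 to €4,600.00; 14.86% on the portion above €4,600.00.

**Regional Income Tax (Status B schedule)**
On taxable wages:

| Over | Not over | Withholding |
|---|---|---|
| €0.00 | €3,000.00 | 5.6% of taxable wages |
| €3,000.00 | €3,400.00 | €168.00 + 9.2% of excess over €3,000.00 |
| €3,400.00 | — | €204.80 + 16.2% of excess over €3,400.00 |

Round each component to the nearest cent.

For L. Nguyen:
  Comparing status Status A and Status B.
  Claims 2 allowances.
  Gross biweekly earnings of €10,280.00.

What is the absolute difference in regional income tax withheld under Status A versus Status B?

Regional Income Tax (Status A): taxable = €10,280.00 − 2×€540.00 = €9,200.00
  €269.40 + 14.86% × (€9,200.00 − €4,600.00) = €269.40 + 14.86% × €4,600.00 = €952.96
Regional Income Tax (Status B): taxable = €10,280.00 − 2×€540.00 = €9,200.00
  €204.80 + 16.2% × (€9,200.00 − €3,400.00) = €204.80 + 16.2% × €5,800.00 = €1,144.40
Difference: |€952.96 − €1,144.40| = €191.44 (higher under Status B)

€191.44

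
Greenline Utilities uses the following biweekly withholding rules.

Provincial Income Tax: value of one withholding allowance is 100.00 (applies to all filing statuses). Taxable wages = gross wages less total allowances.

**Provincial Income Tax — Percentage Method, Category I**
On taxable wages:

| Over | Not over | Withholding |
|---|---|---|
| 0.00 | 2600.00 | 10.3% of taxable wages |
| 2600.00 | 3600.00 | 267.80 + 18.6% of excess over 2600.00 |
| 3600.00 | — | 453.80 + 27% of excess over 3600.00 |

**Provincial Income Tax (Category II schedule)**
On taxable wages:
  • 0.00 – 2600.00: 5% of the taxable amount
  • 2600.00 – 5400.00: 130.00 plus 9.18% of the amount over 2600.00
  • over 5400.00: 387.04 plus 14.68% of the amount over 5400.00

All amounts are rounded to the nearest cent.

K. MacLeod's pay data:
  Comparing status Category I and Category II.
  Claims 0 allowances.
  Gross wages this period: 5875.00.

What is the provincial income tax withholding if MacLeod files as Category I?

Provincial Income Tax (Category I): taxable = 5875.00
  453.80 + 27% × (5875.00 − 3600.00) = 453.80 + 27% × 2275.00 = 1068.05

1068.05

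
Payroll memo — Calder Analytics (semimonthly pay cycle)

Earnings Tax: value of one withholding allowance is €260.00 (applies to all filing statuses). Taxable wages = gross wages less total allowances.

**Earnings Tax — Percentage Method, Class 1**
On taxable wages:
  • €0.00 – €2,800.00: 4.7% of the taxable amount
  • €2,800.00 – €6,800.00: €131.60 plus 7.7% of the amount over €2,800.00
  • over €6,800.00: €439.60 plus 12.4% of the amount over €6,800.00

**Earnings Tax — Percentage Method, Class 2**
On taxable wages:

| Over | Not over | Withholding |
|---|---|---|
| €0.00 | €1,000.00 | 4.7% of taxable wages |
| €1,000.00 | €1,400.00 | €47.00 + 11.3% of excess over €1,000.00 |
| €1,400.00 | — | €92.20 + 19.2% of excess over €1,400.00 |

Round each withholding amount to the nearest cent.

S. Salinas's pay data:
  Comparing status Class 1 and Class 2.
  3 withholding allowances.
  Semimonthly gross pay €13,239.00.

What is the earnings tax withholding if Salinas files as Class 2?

Earnings Tax (Class 2): taxable = €13,239.00 − 3×€260.00 = €12,459.00
  €92.20 + 19.2% × (€12,459.00 − €1,400.00) = €92.20 + 19.2% × €11,059.00 = €2,215.53

€2,215.53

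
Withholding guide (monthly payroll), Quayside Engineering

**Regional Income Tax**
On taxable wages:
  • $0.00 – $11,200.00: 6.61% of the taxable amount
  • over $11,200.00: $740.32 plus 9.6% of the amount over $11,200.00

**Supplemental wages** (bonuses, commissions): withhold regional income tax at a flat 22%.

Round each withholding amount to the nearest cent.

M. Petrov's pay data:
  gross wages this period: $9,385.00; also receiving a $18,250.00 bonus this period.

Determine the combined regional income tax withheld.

$4,635.35

Regional Income Tax: taxable = $9,385.00
  6.61% × $9,385.00 = $620.35
Supplemental (22% flat on bonus): 22% × $18,250.00 = $4,015.00
Total regional income tax: $620.35 + $4,015.00 = $4,635.35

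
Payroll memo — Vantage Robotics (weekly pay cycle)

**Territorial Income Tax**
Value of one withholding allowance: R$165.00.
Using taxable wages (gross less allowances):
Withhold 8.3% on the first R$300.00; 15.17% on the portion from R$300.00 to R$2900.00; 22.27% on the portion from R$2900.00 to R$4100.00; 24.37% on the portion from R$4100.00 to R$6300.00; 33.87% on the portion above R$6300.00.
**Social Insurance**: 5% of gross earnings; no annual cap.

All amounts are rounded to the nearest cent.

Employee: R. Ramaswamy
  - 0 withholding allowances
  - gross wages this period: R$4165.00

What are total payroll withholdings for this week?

R$910.65

Territorial Income Tax: taxable = R$4165.00
  R$686.56 + 24.37% × (R$4165.00 − R$4100.00) = R$686.56 + 24.37% × R$65.00 = R$702.40
Social Insurance: 5% × R$4165.00 = R$208.25
Total: R$702.40 + R$208.25 = R$910.65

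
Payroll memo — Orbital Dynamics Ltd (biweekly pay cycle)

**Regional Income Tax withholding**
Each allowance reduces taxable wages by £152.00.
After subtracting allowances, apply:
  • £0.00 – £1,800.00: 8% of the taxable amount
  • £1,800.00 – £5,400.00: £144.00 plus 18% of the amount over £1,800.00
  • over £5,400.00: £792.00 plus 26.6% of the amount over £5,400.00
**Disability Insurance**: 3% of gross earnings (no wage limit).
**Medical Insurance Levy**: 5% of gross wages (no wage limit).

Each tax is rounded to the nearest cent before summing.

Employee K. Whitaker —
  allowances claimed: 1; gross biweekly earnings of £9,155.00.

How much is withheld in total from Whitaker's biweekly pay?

Regional Income Tax: taxable = £9,155.00 − 1×£152.00 = £9,003.00
  £792.00 + 26.6% × (£9,003.00 − £5,400.00) = £792.00 + 26.6% × £3,603.00 = £1,750.40
Disability Insurance: 3% × £9,155.00 = £274.65
Medical Insurance Levy: 5% × £9,155.00 = £457.75
Total: £1,750.40 + £274.65 + £457.75 = £2,482.80

£2,482.80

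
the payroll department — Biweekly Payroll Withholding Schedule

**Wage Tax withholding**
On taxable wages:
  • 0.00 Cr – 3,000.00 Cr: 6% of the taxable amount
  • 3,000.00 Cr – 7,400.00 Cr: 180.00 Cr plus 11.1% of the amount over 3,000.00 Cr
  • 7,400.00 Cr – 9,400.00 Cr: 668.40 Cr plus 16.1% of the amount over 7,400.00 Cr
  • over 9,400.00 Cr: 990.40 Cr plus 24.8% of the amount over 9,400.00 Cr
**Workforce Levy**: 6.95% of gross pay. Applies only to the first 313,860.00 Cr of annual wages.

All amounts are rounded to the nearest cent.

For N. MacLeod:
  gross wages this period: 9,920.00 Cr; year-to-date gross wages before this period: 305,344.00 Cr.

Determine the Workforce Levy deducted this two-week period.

591.86 Cr

Workforce Levy: cap 313,860.00 Cr − YTD 305,344.00 Cr = 8,516.00 Cr subject; 6.95% × 8,516.00 Cr = 591.86 Cr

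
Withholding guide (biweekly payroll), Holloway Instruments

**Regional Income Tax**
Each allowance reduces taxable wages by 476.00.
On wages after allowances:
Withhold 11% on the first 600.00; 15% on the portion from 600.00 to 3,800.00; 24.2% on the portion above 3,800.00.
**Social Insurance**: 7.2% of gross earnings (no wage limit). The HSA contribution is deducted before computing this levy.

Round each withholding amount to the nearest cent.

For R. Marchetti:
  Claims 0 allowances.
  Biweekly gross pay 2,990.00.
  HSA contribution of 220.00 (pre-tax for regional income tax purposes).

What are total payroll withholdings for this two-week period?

Regional Income Tax: taxable = 2,990.00 − 220.00 = 2,770.00
  66.00 + 15% × (2,770.00 − 600.00) = 66.00 + 15% × 2,170.00 = 391.50
Social Insurance: 7.2% × 2,770.00 = 199.44
Total: 391.50 + 199.44 = 590.94

590.94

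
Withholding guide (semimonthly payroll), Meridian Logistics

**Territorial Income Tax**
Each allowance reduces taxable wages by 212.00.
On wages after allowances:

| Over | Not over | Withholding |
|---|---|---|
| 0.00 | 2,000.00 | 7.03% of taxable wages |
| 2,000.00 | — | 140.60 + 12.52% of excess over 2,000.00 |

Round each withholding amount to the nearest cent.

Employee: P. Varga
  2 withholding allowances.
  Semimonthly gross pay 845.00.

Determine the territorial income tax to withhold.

29.60

Territorial Income Tax: taxable = 845.00 − 2×212.00 = 421.00
  7.03% × 421.00 = 29.60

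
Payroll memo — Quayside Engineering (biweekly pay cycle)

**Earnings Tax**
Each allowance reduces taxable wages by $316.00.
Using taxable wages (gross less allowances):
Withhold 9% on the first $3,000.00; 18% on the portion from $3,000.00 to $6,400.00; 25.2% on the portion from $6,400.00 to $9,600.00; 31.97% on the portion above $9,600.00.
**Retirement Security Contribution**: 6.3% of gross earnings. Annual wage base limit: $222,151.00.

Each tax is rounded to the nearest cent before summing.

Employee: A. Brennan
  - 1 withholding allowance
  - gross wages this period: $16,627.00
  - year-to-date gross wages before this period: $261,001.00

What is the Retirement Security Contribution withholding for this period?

Retirement Security Contribution: YTD $261,001.00 ≥ cap $222,151.00 → $0.00

$0.00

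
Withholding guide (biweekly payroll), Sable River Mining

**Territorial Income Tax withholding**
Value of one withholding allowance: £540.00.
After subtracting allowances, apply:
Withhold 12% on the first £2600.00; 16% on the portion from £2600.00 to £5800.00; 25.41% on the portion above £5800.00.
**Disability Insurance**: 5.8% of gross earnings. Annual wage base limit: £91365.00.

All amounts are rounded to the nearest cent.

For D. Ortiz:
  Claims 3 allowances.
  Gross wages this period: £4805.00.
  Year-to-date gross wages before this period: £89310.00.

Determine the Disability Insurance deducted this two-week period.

£119.19

Disability Insurance: cap £91365.00 − YTD £89310.00 = £2055.00 subject; 5.8% × £2055.00 = £119.19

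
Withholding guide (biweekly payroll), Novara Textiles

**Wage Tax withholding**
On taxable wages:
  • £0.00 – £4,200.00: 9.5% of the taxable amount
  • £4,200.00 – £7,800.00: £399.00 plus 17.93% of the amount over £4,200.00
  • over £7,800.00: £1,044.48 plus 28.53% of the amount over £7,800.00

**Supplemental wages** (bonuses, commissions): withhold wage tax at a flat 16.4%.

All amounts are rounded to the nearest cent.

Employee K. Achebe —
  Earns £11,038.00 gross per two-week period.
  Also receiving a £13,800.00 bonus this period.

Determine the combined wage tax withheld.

Wage Tax: taxable = £11,038.00
  £1,044.48 + 28.53% × (£11,038.00 − £7,800.00) = £1,044.48 + 28.53% × £3,238.00 = £1,968.28
Supplemental (16.4% flat on bonus): 16.4% × £13,800.00 = £2,263.20
Total wage tax: £1,968.28 + £2,263.20 = £4,231.48

£4,231.48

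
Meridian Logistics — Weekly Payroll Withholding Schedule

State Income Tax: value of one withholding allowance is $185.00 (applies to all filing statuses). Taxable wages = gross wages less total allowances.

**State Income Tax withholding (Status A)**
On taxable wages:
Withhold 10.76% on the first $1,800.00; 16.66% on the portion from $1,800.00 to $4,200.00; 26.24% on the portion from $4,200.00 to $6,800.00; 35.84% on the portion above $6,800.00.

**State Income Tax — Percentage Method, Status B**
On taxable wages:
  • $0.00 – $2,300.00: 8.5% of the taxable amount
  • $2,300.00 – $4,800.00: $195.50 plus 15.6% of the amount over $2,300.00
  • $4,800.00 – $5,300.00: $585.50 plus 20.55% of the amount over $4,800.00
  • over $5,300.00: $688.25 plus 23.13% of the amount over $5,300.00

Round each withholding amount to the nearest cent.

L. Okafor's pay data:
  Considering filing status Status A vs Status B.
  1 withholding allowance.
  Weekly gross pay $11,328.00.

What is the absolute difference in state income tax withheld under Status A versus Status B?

$792.55

State Income Tax (Status A): taxable = $11,328.00 − 1×$185.00 = $11,143.00
  $1,275.76 + 35.84% × ($11,143.00 − $6,800.00) = $1,275.76 + 35.84% × $4,343.00 = $2,832.29
State Income Tax (Status B): taxable = $11,328.00 − 1×$185.00 = $11,143.00
  $688.25 + 23.13% × ($11,143.00 − $5,300.00) = $688.25 + 23.13% × $5,843.00 = $2,039.74
Difference: |$2,832.29 − $2,039.74| = $792.55 (higher under Status A)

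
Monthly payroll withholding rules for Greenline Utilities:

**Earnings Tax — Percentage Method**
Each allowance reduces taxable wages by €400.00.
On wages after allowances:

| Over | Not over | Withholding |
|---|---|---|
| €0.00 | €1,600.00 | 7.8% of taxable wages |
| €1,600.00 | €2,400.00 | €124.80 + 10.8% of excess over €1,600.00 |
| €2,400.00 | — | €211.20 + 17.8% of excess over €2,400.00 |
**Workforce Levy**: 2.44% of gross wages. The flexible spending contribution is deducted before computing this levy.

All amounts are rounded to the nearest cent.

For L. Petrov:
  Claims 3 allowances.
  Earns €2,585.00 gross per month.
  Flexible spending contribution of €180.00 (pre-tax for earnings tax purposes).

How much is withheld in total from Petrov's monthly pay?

Earnings Tax: taxable = €2,585.00 − €180.00 − 3×€400.00 = €1,205.00
  7.8% × €1,205.00 = €93.99
Workforce Levy: 2.44% × €2,405.00 = €58.68
Total: €93.99 + €58.68 = €152.67

€152.67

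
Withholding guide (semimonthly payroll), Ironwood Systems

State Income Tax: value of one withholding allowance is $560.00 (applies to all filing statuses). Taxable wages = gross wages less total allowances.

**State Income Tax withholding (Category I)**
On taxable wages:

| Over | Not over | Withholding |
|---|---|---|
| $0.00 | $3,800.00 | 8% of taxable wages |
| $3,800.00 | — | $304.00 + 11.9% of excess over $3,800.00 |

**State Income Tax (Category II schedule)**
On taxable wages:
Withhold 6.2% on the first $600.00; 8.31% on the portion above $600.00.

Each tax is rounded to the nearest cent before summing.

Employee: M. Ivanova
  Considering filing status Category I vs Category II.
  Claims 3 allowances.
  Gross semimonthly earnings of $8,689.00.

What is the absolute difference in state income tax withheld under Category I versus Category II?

State Income Tax (Category I): taxable = $8,689.00 − 3×$560.00 = $7,009.00
  $304.00 + 11.9% × ($7,009.00 − $3,800.00) = $304.00 + 11.9% × $3,209.00 = $685.87
State Income Tax (Category II): taxable = $8,689.00 − 3×$560.00 = $7,009.00
  $37.20 + 8.31% × ($7,009.00 − $600.00) = $37.20 + 8.31% × $6,409.00 = $569.79
Difference: |$685.87 − $569.79| = $116.08 (higher under Category I)

$116.08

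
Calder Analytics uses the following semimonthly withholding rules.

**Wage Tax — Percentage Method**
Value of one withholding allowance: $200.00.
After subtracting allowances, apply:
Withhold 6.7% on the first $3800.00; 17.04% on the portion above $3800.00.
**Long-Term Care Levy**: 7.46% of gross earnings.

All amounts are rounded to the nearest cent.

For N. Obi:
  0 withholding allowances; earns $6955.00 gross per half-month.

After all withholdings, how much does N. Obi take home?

$5643.95

Wage Tax: taxable = $6955.00
  $254.60 + 17.04% × ($6955.00 − $3800.00) = $254.60 + 17.04% × $3155.00 = $792.21
Long-Term Care Levy: 7.46% × $6955.00 = $518.84
Total withheld: $792.21 + $518.84 = $1311.05
Net pay: $6955.00 − $1311.05 = $5643.95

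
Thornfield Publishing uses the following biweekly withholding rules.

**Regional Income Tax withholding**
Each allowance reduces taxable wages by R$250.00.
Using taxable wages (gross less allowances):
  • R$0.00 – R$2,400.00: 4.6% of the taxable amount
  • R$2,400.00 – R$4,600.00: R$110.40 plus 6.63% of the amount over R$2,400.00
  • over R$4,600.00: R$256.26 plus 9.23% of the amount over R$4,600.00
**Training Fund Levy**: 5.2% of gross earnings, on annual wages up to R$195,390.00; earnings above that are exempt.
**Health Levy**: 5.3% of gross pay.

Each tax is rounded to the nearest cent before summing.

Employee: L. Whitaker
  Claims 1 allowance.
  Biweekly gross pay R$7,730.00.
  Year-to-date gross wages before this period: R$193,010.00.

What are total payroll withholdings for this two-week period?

Regional Income Tax: taxable = R$7,730.00 − 1×R$250.00 = R$7,480.00
  R$256.26 + 9.23% × (R$7,480.00 − R$4,600.00) = R$256.26 + 9.23% × R$2,880.00 = R$522.08
Training Fund Levy: cap R$195,390.00 − YTD R$193,010.00 = R$2,380.00 subject; 5.2% × R$2,380.00 = R$123.76
Health Levy: 5.3% × R$7,730.00 = R$409.69
Total: R$522.08 + R$123.76 + R$409.69 = R$1,055.53

R$1,055.53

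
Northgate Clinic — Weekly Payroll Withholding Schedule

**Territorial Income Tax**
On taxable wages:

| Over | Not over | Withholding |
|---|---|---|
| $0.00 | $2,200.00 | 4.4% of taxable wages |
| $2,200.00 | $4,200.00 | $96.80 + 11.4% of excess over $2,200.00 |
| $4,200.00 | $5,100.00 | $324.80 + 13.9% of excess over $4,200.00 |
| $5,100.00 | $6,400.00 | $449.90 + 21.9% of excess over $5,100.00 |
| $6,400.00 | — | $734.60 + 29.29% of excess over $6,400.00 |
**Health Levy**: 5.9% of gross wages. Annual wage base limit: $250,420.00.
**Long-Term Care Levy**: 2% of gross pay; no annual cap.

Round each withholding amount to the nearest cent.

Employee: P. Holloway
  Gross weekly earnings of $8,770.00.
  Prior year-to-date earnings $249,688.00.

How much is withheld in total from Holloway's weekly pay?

$1,647.36

Territorial Income Tax: taxable = $8,770.00
  $734.60 + 29.29% × ($8,770.00 − $6,400.00) = $734.60 + 29.29% × $2,370.00 = $1,428.77
Health Levy: cap $250,420.00 − YTD $249,688.00 = $732.00 subject; 5.9% × $732.00 = $43.19
Long-Term Care Levy: 2% × $8,770.00 = $175.40
Total: $1,428.77 + $43.19 + $175.40 = $1,647.36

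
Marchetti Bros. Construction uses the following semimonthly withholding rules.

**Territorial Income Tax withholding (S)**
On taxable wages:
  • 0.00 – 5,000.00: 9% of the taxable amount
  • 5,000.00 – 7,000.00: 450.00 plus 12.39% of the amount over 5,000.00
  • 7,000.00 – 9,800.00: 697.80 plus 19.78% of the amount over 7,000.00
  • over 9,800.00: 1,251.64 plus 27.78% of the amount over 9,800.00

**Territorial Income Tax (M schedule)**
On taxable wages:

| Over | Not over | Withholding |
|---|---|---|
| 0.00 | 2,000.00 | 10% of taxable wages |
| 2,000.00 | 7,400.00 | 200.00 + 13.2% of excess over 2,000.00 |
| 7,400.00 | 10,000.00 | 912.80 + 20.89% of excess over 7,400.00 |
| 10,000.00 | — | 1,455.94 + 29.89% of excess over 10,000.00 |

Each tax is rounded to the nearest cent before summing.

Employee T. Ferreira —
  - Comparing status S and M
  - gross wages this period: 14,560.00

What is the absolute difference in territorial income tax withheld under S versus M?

244.95

Territorial Income Tax (S): taxable = 14,560.00
  1,251.64 + 27.78% × (14,560.00 − 9,800.00) = 1,251.64 + 27.78% × 4,760.00 = 2,573.97
Territorial Income Tax (M): taxable = 14,560.00
  1,455.94 + 29.89% × (14,560.00 − 10,000.00) = 1,455.94 + 29.89% × 4,560.00 = 2,818.92
Difference: |2,573.97 − 2,818.92| = 244.95 (higher under M)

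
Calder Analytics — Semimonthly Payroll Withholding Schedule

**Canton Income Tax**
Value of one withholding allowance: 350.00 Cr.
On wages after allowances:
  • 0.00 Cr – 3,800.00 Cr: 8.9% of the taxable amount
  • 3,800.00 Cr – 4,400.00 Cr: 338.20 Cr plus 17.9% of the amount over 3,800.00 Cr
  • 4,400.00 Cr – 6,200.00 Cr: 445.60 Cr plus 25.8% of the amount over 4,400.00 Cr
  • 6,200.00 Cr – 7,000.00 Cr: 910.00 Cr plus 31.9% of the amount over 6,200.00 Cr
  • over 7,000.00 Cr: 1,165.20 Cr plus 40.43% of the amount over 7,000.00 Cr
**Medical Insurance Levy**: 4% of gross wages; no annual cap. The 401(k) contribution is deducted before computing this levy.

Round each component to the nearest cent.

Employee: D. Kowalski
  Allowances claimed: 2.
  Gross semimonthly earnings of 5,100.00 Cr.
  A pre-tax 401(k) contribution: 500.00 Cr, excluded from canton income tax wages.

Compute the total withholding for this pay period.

540.10 Cr

Canton Income Tax: taxable = 5,100.00 Cr − 500.00 Cr − 2×350.00 Cr = 3,900.00 Cr
  338.20 Cr + 17.9% × (3,900.00 Cr − 3,800.00 Cr) = 338.20 Cr + 17.9% × 100.00 Cr = 356.10 Cr
Medical Insurance Levy: 4% × 4,600.00 Cr = 184.00 Cr
Total: 356.10 Cr + 184.00 Cr = 540.10 Cr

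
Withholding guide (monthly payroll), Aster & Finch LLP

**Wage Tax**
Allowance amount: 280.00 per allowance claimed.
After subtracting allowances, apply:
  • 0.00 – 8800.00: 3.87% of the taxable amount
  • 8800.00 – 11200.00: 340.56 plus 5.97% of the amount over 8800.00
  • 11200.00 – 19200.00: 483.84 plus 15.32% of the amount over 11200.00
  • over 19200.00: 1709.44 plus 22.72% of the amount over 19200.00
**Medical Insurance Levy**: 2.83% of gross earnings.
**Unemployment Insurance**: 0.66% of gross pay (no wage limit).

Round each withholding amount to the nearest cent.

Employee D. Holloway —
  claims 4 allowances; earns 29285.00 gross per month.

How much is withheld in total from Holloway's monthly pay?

Wage Tax: taxable = 29285.00 − 4×280.00 = 28165.00
  1709.44 + 22.72% × (28165.00 − 19200.00) = 1709.44 + 22.72% × 8965.00 = 3746.29
Medical Insurance Levy: 2.83% × 29285.00 = 828.77
Unemployment Insurance: 0.66% × 29285.00 = 193.28
Total: 3746.29 + 828.77 + 193.28 = 4768.34

4768.34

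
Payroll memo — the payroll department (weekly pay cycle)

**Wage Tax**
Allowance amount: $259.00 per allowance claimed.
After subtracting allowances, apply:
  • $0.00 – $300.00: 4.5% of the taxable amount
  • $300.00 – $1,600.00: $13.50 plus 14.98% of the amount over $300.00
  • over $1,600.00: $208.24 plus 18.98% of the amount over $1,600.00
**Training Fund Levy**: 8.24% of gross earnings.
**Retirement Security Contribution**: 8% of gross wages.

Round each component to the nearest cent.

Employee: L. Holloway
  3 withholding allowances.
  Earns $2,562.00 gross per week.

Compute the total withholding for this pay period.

$659.42

Wage Tax: taxable = $2,562.00 − 3×$259.00 = $1,785.00
  $208.24 + 18.98% × ($1,785.00 − $1,600.00) = $208.24 + 18.98% × $185.00 = $243.35
Training Fund Levy: 8.24% × $2,562.00 = $211.11
Retirement Security Contribution: 8% × $2,562.00 = $204.96
Total: $243.35 + $211.11 + $204.96 = $659.42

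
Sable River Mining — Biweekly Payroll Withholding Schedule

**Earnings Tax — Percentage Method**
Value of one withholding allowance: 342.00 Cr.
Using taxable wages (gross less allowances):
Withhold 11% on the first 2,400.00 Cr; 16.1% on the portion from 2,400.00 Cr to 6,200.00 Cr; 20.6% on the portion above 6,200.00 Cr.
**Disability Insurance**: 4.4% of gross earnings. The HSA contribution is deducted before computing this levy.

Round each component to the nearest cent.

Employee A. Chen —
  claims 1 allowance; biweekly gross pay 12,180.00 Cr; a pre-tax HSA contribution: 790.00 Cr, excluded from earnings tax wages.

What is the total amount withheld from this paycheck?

Earnings Tax: taxable = 12,180.00 Cr − 790.00 Cr − 1×342.00 Cr = 11,048.00 Cr
  875.80 Cr + 20.6% × (11,048.00 Cr − 6,200.00 Cr) = 875.80 Cr + 20.6% × 4,848.00 Cr = 1,874.49 Cr
Disability Insurance: 4.4% × 11,390.00 Cr = 501.16 Cr
Total: 1,874.49 Cr + 501.16 Cr = 2,375.65 Cr

2,375.65 Cr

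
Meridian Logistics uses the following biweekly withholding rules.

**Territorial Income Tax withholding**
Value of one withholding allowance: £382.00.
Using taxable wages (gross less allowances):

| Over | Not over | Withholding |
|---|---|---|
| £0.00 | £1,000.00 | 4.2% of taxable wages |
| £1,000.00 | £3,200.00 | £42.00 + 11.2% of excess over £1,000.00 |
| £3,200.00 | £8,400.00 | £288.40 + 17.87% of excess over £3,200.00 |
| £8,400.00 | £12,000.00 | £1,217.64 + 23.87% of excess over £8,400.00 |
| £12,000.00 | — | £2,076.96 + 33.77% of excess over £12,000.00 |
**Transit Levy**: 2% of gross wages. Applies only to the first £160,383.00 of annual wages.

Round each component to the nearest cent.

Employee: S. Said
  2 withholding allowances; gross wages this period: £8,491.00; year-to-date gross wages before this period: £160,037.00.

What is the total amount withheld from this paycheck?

£1,104.29

Territorial Income Tax: taxable = £8,491.00 − 2×£382.00 = £7,727.00
  £288.40 + 17.87% × (£7,727.00 − £3,200.00) = £288.40 + 17.87% × £4,527.00 = £1,097.37
Transit Levy: cap £160,383.00 − YTD £160,037.00 = £346.00 subject; 2% × £346.00 = £6.92
Total: £1,097.37 + £6.92 = £1,104.29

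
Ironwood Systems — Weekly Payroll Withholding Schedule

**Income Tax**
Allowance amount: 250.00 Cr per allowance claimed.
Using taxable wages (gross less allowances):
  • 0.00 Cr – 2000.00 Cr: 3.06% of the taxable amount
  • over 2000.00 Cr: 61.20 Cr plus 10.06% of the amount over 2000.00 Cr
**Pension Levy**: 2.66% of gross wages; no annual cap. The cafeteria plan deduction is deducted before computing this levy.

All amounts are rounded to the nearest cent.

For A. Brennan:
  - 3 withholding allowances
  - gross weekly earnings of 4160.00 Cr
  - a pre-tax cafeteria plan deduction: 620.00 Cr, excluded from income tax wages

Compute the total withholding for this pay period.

Income Tax: taxable = 4160.00 Cr − 620.00 Cr − 3×250.00 Cr = 2790.00 Cr
  61.20 Cr + 10.06% × (2790.00 Cr − 2000.00 Cr) = 61.20 Cr + 10.06% × 790.00 Cr = 140.67 Cr
Pension Levy: 2.66% × 3540.00 Cr = 94.16 Cr
Total: 140.67 Cr + 94.16 Cr = 234.83 Cr

234.83 Cr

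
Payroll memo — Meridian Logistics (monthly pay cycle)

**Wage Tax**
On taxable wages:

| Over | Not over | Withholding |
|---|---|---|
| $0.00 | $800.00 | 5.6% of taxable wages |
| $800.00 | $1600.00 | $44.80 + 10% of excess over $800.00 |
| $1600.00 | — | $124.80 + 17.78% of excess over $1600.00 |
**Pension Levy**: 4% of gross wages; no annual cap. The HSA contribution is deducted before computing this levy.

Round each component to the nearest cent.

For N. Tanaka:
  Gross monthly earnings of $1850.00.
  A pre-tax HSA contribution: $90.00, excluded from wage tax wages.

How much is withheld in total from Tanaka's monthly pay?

$223.65

Wage Tax: taxable = $1850.00 − $90.00 = $1760.00
  $124.80 + 17.78% × ($1760.00 − $1600.00) = $124.80 + 17.78% × $160.00 = $153.25
Pension Levy: 4% × $1760.00 = $70.40
Total: $153.25 + $70.40 = $223.65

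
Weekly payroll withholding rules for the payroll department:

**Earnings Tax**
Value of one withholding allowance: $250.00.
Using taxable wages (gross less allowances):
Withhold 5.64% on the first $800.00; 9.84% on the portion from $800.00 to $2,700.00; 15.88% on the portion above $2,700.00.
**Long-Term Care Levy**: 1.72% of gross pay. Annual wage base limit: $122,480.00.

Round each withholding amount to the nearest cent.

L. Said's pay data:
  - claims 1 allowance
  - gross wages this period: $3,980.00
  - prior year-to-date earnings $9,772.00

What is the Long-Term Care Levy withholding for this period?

$68.46

Long-Term Care Levy: 1.72% × $3,980.00 = $68.46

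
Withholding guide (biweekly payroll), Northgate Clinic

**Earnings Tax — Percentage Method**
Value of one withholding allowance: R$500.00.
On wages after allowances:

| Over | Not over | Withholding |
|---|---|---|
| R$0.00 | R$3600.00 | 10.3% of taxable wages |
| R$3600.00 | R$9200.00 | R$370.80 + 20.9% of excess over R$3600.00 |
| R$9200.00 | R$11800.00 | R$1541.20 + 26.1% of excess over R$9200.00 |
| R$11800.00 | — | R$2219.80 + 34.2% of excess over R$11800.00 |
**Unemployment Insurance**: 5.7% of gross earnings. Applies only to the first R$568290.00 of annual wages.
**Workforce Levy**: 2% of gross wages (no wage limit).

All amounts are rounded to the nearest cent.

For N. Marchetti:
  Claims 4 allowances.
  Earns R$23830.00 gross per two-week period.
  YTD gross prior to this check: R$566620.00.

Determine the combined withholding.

Earnings Tax: taxable = R$23830.00 − 4×R$500.00 = R$21830.00
  R$2219.80 + 34.2% × (R$21830.00 − R$11800.00) = R$2219.80 + 34.2% × R$10030.00 = R$5650.06
Unemployment Insurance: cap R$568290.00 − YTD R$566620.00 = R$1670.00 subject; 5.7% × R$1670.00 = R$95.19
Workforce Levy: 2% × R$23830.00 = R$476.60
Total: R$5650.06 + R$95.19 + R$476.60 = R$6221.85

R$6221.85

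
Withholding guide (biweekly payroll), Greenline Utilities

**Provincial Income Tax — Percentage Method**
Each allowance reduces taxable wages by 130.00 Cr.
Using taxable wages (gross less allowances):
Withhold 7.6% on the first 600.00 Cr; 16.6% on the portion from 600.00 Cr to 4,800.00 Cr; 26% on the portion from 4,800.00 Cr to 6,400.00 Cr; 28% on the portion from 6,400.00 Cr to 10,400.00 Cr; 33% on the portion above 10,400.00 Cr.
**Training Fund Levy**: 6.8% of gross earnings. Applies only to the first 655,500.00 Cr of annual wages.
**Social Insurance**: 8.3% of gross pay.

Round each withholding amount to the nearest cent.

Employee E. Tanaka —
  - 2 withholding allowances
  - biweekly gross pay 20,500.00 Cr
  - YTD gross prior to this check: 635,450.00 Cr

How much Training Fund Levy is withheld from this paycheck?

Training Fund Levy: cap 655,500.00 Cr − YTD 635,450.00 Cr = 20,050.00 Cr subject; 6.8% × 20,050.00 Cr = 1,363.40 Cr

1,363.40 Cr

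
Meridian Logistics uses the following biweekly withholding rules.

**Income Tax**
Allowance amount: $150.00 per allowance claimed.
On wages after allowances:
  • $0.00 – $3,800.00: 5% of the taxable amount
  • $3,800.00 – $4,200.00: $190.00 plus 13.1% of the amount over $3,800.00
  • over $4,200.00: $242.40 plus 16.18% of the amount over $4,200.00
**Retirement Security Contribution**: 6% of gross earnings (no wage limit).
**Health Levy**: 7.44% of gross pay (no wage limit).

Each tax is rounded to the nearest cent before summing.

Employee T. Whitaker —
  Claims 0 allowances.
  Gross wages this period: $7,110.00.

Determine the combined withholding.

Income Tax: taxable = $7,110.00
  $242.40 + 16.18% × ($7,110.00 − $4,200.00) = $242.40 + 16.18% × $2,910.00 = $713.24
Retirement Security Contribution: 6% × $7,110.00 = $426.60
Health Levy: 7.44% × $7,110.00 = $528.98
Total: $713.24 + $426.60 + $528.98 = $1,668.82

$1,668.82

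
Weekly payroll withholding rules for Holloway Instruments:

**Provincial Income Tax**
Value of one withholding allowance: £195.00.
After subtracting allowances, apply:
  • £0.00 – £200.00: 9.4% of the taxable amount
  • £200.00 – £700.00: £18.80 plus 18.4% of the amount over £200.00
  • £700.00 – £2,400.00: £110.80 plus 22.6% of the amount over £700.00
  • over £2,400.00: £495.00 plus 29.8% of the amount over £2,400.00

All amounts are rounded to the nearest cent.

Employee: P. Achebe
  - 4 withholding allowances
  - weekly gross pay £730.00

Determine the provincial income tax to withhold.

Provincial Income Tax: taxable = £730.00 − 4×£195.00 = £-50.00
  Taxable ≤ 0 → £0.00

£0.00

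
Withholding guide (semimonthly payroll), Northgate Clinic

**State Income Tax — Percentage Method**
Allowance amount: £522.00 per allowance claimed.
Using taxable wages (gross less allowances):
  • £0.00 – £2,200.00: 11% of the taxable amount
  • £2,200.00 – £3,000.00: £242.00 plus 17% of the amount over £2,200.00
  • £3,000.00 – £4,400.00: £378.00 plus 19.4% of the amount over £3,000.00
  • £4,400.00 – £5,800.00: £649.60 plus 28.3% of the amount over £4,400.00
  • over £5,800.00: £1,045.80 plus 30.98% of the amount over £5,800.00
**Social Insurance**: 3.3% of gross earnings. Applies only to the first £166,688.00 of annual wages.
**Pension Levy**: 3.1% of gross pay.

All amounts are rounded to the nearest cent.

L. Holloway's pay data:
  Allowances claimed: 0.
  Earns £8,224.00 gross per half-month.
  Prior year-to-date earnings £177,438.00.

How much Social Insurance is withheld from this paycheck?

Social Insurance: YTD £177,438.00 ≥ cap £166,688.00 → £0.00

£0.00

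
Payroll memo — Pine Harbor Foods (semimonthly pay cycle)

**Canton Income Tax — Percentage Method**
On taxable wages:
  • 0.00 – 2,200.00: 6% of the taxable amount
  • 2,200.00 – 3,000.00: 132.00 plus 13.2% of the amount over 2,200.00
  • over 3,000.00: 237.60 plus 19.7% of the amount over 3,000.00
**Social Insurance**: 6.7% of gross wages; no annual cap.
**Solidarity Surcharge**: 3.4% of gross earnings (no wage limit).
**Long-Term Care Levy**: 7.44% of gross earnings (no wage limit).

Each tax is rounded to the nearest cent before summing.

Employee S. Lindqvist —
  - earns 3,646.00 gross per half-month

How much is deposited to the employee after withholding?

Canton Income Tax: taxable = 3,646.00
  237.60 + 19.7% × (3,646.00 − 3,000.00) = 237.60 + 19.7% × 646.00 = 364.86
Social Insurance: 6.7% × 3,646.00 = 244.28
Solidarity Surcharge: 3.4% × 3,646.00 = 123.96
Long-Term Care Levy: 7.44% × 3,646.00 = 271.26
Total withheld: 364.86 + 244.28 + 123.96 + 271.26 = 1,004.36
Net pay: 3,646.00 − 1,004.36 = 2,641.64

2,641.64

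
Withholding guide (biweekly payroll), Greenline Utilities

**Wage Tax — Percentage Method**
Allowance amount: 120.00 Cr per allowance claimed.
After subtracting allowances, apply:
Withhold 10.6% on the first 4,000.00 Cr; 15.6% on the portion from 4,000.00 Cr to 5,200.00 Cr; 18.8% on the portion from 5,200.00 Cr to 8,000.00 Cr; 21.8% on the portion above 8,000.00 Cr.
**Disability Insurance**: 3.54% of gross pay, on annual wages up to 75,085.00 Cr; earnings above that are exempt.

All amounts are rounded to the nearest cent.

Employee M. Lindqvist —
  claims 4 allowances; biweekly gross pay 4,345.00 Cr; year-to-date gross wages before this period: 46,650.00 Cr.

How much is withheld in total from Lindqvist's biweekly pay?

Wage Tax: taxable = 4,345.00 Cr − 4×120.00 Cr = 3,865.00 Cr
  10.6% × 3,865.00 Cr = 409.69 Cr
Disability Insurance: 3.54% × 4,345.00 Cr = 153.81 Cr
Total: 409.69 Cr + 153.81 Cr = 563.50 Cr

563.50 Cr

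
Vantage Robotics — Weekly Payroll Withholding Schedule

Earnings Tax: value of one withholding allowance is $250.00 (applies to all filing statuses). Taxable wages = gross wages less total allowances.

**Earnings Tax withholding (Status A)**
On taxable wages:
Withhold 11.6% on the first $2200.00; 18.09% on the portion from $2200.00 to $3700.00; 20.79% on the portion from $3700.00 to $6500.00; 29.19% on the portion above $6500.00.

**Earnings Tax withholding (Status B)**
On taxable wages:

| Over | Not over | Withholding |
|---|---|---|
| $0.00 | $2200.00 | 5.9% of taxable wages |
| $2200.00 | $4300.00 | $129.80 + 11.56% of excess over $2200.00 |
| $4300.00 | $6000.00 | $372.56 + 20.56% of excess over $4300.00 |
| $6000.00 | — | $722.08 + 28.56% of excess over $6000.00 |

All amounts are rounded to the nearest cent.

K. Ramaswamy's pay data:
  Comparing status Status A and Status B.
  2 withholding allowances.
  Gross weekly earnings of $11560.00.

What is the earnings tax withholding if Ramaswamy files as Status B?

$2167.22

Earnings Tax (Status B): taxable = $11560.00 − 2×$250.00 = $11060.00
  $722.08 + 28.56% × ($11060.00 − $6000.00) = $722.08 + 28.56% × $5060.00 = $2167.22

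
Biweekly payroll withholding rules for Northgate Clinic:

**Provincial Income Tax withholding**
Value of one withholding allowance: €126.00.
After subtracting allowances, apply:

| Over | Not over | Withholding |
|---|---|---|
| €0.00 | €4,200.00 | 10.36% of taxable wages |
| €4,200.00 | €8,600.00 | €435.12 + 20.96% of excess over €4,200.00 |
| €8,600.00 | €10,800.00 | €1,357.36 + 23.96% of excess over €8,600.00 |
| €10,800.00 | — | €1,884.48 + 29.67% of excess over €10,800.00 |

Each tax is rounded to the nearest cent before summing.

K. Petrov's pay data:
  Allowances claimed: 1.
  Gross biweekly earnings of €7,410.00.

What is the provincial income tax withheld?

€1,081.53

Provincial Income Tax: taxable = €7,410.00 − 1×€126.00 = €7,284.00
  €435.12 + 20.96% × (€7,284.00 − €4,200.00) = €435.12 + 20.96% × €3,084.00 = €1,081.53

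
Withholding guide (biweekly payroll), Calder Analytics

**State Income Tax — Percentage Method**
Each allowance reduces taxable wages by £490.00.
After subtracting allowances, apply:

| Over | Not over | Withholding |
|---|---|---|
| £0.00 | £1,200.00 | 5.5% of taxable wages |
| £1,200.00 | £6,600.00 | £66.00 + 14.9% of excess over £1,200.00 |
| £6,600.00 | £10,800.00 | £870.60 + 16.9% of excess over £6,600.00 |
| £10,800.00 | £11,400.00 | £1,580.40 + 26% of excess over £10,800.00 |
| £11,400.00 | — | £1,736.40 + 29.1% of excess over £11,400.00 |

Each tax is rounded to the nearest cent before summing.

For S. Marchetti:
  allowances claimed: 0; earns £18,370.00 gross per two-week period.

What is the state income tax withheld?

State Income Tax: taxable = £18,370.00
  £1,736.40 + 29.1% × (£18,370.00 − £11,400.00) = £1,736.40 + 29.1% × £6,970.00 = £3,764.67

£3,764.67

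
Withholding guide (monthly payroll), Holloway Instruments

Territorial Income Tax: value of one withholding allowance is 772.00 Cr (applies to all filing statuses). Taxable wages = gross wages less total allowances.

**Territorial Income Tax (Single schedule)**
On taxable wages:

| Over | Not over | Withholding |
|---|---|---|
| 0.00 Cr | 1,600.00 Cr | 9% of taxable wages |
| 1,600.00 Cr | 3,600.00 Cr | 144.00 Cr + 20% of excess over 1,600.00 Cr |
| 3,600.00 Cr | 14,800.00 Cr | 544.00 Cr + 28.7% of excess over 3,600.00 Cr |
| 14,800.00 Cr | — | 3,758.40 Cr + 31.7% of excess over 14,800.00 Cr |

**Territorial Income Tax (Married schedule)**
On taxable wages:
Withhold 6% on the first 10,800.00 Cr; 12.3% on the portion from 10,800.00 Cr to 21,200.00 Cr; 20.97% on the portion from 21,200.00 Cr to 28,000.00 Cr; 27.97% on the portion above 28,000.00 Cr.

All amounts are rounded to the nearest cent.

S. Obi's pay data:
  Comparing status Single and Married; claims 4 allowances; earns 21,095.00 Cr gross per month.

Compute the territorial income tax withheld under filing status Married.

Territorial Income Tax (Married): taxable = 21,095.00 Cr − 4×772.00 Cr = 18,007.00 Cr
  648.00 Cr + 12.3% × (18,007.00 Cr − 10,800.00 Cr) = 648.00 Cr + 12.3% × 7,207.00 Cr = 1,534.46 Cr

1,534.46 Cr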